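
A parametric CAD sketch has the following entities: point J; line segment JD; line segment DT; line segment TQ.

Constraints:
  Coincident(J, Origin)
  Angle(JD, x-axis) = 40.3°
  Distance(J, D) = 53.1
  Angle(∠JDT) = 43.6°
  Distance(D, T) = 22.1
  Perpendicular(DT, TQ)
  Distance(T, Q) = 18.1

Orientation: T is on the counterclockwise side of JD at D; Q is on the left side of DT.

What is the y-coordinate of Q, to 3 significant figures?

17.5

∠JDT = 43.6°, so DT runs at 40.3° + (180° − 43.6°) = 177° from the x-axis; with |DT| = 22.1, T = D + 22.1·(cos 177°, sin 177°) = (18.4, 35.6). The perpendicularity gives TQ at right angles to DT; with |TQ| = 18.1 on the left of DT, Q = T + 18.1·(-0.0576, -0.998) = (17.4, 17.5). So Q.y = 17.5.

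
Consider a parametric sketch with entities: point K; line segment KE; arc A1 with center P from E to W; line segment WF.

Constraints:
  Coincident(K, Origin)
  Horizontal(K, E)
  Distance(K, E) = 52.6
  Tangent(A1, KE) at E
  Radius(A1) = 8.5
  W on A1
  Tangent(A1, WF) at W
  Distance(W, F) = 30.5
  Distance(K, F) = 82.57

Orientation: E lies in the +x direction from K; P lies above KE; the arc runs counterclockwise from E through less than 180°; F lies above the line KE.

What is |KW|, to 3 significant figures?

59.5

K is at the origin; KE is horizontal with |KE| = 52.6 and E on the +x side, so E = (52.6, 0.00). The tangent condition forces PE to be normal to KE, so P = E + (0, 8.5) = (52.6, 8.50). Since PW ⟂ WF (tangency), |PF| = √(8.5² + 30.5²) = 31.7 regardless of where W sits on A1. So F lies on both circle(K, 82.57) and circle(P, 31.7); the above-KE intersection is F = (77.8, 27.7). W is the foot of the tangent from F: W = (59.4, 3.37).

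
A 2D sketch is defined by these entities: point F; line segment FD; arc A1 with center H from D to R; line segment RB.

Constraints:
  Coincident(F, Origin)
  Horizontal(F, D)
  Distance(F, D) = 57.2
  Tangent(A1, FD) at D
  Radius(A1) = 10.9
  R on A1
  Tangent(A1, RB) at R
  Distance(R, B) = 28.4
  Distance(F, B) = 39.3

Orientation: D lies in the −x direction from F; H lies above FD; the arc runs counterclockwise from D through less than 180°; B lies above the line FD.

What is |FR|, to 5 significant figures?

49.147

F is at the origin; FD is horizontal with |FD| = 57.2 and D on the −x side, so D = (-57.200, 0.0000). The tangent condition forces HD to be normal to FD, so H = D + (0, 10.9) = (-57.200, 10.900). Since HR ⟂ RB (tangency), |HB| = √(10.9² + 28.4²) = 30.420 regardless of where R sits on A1. So B lies on both circle(F, 39.3) and circle(H, 30.420); the above-FD intersection is B = (-30.275, 25.058). R is the foot of the tangent from B: R = (-49.007, 3.7108).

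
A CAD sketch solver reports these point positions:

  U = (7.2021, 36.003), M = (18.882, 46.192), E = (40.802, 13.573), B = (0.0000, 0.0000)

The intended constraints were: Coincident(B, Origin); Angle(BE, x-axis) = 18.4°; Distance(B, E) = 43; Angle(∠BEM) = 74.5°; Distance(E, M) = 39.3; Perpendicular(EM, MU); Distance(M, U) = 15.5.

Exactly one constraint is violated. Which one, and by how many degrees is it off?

Perpendicular(EM, MU) — off by 7.20°.

B = (0.00, 0.00) ✓; BE at 18.40° ✓; |BE| = 43.00 ✓; ∠BEM = 74.50° ✓; |EM| = 39.30 ✓; ∠(EM, MU) = 97.20° ✗; |MU| = 15.50 ✓.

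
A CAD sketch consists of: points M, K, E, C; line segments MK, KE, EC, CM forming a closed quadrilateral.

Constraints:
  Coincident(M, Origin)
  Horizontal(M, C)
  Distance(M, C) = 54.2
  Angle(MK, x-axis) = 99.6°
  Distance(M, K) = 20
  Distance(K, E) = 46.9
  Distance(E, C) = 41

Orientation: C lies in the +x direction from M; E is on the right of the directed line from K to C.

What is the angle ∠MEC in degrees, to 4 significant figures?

100.5°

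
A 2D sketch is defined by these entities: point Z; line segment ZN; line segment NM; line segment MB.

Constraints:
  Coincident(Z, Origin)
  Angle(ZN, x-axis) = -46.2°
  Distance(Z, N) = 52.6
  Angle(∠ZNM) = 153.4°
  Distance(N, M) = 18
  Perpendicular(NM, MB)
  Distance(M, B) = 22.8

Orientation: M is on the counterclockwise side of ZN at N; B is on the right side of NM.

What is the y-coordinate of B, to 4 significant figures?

-65.48

Z is at the origin; ZN runs at -46.2° with length 52.6, so N = 52.6·(cos -46.2°, sin -46.2°) = (36.41, -37.96). ∠ZNM = 153.4°, so NM runs at -46.2° + (180° − 153.4°) = -19.60° from the x-axis; with |NM| = 18.0, M = N + 18.0·(cos -19.60°, sin -19.60°) = (53.36, -44.00). NM ⟂ MB; with |MB| = 22.8 on the right of NM, B = M + 22.8·(-0.3355, -0.9421) = (45.72, -65.48). So B.y = -65.48.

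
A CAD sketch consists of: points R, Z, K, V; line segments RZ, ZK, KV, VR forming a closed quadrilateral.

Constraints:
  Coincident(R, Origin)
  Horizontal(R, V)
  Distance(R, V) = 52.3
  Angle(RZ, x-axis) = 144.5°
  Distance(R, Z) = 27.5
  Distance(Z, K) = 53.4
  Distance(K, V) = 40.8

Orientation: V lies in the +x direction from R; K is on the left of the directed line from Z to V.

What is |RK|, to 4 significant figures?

43.40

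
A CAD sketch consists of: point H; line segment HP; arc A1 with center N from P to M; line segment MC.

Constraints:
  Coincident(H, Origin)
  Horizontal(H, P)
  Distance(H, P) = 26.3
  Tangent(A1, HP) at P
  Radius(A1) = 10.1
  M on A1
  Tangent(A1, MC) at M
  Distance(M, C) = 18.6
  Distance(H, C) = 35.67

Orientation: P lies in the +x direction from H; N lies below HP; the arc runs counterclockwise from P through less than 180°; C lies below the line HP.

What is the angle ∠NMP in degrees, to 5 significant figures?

40.516°

H is at the origin; H and P share the same y with |HP| = 26.3 and P on the +x side, so P = (26.300, 0.0000). Since A1 is tangent to HP there, NP ⟂ HP, so N = P + (0, -10.1) = (26.300, -10.100). Since NM ⟂ MC (tangency), |NC| = √(10.1² + 18.6²) = 21.165 regardless of where M sits on A1. So C lies on both circle(H, 35.67) and circle(N, 21.165); the below-HP intersection is C = (19.223, -30.047). M is the foot of the tangent from C: M = (16.323, -11.674).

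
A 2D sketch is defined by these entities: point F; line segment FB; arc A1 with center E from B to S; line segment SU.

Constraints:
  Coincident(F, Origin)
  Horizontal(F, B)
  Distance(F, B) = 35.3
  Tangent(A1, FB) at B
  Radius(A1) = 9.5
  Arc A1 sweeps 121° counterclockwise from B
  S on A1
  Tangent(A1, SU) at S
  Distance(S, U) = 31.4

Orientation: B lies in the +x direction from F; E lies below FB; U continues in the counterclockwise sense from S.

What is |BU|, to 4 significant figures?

42.08

F is at the origin; F and B share the same y with |FB| = 35.3 and B on the +x side, so B = (35.30, 0.000). A1 meets FB tangentially, so EB is at right angles to FB, so E = B + (0, -9.5) = (35.30, -9.500). On A1, B sits at bearing 90° from E; a 121° counterclockwise sweep puts S at bearing 211°, so S = E + 9.5·(cos 211°, sin 211°) = (27.16, -14.39). A1 meets SU tangentially, so ES is at right angles to SU, so SU runs along (−sin 211°, cos 211°); with |SU| = 31.4, U = (43.33, -41.31). Then |BU| = |U − B| = 42.08.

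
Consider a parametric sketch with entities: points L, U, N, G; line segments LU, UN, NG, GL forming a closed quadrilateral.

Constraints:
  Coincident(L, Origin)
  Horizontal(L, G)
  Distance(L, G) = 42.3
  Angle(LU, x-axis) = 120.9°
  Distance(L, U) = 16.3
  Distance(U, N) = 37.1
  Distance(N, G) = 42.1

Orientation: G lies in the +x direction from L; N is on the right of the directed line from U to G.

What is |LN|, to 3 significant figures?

21.2

L is at the origin; L and G share the same y with |LG| = 42.3 and G in +x, so G = (42.3, 0). LU runs at 120.9° with |LU| = 16.3, so U = (-8.37, 14.0). N is determined by |UN| = 37.1 and |NG| = 42.1 together: it lies at the intersection of circle(U, 37.1) and circle(G, 42.1). With |UG| = 52.6, the foot of the radical line on UG is 22.5 from U and the perpendicular offset is √(37.1² − 22.5²) = 29.5. Taking the right-of-UG solution: N = (5.49, -20.4).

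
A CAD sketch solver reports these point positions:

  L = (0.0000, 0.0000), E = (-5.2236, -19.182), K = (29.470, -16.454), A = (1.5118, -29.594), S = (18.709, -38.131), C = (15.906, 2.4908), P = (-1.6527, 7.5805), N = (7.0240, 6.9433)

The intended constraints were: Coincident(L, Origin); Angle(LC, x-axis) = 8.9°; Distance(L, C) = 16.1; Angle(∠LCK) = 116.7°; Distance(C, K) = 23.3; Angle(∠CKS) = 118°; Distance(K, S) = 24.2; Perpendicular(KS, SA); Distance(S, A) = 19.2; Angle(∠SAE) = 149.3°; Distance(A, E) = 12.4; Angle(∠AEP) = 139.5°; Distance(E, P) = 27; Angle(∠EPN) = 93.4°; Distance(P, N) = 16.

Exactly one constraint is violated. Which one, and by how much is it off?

Distance(P, N) = 16 — off by 7.30.

L = (0.00, 0.00) ✓; LC at 8.900° ✓; |LC| = 16.10 ✓; ∠LCK = 116.7° ✓; |CK| = 23.30 ✓; ∠CKS = 118.0° ✓; |KS| = 24.20 ✓; ∠(KS, SA) = 90.00° ✓; |SA| = 19.20 ✓; ∠SAE = 149.3° ✓; |AE| = 12.40 ✓; ∠AEP = 139.5° ✓; |EP| = 27.00 ✓; ∠EPN = 93.40° ✓; |PN| = 8.700 ✗.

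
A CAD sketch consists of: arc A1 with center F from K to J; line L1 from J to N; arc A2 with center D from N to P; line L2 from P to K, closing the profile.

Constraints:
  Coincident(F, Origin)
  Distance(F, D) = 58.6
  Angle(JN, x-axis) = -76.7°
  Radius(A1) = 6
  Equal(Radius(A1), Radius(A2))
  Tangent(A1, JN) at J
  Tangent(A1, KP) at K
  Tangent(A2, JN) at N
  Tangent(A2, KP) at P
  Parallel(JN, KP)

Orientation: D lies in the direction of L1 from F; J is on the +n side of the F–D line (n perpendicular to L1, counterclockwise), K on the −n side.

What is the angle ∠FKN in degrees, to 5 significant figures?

78.427°

Tangency of A1 to both parallel lines with radius 6.0 puts J and K at F ± 6.0·n: J = (5.8391, 1.3803), K = (-5.8391, -1.3803). Equal radii place N and P the same way about D: N = D + 6.0·n = (19.320, -55.648), P = D − 6.0·n = (7.6418, -58.409). Then cos ∠FKN = KF·KN / (|KF||KN|), giving 78.427°.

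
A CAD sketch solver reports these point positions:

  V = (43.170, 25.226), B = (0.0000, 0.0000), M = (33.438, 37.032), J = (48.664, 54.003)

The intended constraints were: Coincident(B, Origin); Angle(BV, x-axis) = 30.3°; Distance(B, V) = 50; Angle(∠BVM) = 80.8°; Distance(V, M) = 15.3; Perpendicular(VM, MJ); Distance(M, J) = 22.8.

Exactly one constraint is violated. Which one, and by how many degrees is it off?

Perpendicular(VM, MJ) — off by 8.60°.

B = (0.00, 0.00) ✓; BV at 30.30° ✓; |BV| = 50.00 ✓; ∠BVM = 80.80° ✓; |VM| = 15.30 ✓; ∠(VM, MJ) = 81.40° ✗; |MJ| = 22.80 ✓.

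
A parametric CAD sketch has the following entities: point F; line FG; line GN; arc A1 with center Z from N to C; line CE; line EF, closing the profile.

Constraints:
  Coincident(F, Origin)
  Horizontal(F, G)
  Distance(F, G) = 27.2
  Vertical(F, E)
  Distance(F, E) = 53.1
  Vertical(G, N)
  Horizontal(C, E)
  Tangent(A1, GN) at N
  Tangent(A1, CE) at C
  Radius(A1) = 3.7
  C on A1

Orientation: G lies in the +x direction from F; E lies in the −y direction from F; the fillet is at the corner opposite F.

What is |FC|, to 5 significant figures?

58.068

F is at the origin; F and G share the same y with |FG| = 27.2 and G on the +x side, so G = (27.200, 0.0000). F and E share the same x with |FE| = 53.1 and E on the −y side, so E = (0.0000, -53.100). The virtual corner opposite F is at (27.200, -53.100). Since A1 is tangent to GN there, ZN ⟂ GN and since A1 is tangent to CE there, ZC ⟂ CE, with radius 3.7, so the center Z sits 3.7 in from both sides at Z = (23.500, -49.400). That places the tangent points at N = (27.200, -49.400) on GN and C = (23.500, -53.100) on CE. Then |FC| = |C − F| = 58.068.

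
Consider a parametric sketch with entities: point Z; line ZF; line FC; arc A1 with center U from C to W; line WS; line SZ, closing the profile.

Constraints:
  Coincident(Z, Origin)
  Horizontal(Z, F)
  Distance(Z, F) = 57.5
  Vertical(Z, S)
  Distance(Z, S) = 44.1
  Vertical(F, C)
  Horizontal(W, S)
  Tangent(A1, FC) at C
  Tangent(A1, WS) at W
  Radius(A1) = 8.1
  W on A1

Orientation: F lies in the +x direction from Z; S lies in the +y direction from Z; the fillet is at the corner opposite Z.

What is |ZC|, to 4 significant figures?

67.84

Z is at the origin; Z and F share the same y with |ZF| = 57.5 and F on the +x side, so F = (57.50, 0.000). Z and S share the same x with |ZS| = 44.1 and S on the +y side, so S = (0.000, 44.10). The virtual corner opposite Z is at (57.50, 44.10). A1 meets FC tangentially, so UC is at right angles to FC and A1 meets WS tangentially, so UW is at right angles to WS, with radius 8.1, so the center U sits 8.1 in from both sides at U = (49.40, 36.00). That places the tangent points at C = (57.50, 36.00) on FC and W = (49.40, 44.10) on WS. Then |ZC| = |C − Z| = 67.84.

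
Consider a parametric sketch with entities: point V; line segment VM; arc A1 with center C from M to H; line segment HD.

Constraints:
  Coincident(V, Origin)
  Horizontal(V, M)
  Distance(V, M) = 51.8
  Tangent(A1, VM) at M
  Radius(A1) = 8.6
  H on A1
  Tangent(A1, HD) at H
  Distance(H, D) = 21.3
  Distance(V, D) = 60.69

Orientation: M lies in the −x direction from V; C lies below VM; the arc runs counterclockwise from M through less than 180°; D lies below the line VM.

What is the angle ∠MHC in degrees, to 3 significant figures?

34.0°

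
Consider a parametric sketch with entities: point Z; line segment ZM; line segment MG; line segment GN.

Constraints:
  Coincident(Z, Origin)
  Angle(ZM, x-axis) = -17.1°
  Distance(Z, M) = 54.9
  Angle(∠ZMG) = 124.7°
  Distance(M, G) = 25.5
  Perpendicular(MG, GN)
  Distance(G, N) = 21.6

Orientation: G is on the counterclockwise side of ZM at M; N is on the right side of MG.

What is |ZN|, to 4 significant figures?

87.60

∠ZMG = 124.7°, so MG runs at -17.1° + (180° − 124.7°) = 38.20° from the x-axis; with |MG| = 25.5, G = M + 25.5·(cos 38.20°, sin 38.20°) = (72.51, -0.3734). MG ⟂ GN; with |GN| = 21.6 on the right of MG, N = G + 21.6·(0.6184, -0.7859) = (85.87, -17.35). Then |ZN| = |N − Z| = 87.60.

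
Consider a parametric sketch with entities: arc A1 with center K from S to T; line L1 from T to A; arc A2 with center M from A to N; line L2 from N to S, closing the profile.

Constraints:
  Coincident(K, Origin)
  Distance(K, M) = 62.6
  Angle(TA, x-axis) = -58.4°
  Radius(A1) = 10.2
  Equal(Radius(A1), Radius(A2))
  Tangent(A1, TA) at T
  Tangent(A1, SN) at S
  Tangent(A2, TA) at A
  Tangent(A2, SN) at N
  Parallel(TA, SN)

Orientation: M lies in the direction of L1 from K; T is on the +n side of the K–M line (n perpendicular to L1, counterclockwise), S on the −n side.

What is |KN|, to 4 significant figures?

63.43

The slot axis is L1's direction at -58.4°, so u = (cos -58.4°, sin -58.4°) = (0.5240, -0.8517) and n = (−sin -58.4°, cos -58.4°) = (0.8517, 0.5240). K is at the origin and M lies 62.6 along u from K, so M = 62.6·u = (32.80, -53.32). Tangency of A1 to both parallel lines with radius 10.2 puts T and S at K ± 10.2·n: T = (8.688, 5.345), S = (-8.688, -5.345). Equal radii place A and N the same way about M: A = M + 10.2·n = (41.49, -47.97), N = M − 10.2·n = (24.11, -58.66). Then |KN| = |N − K| = 63.43.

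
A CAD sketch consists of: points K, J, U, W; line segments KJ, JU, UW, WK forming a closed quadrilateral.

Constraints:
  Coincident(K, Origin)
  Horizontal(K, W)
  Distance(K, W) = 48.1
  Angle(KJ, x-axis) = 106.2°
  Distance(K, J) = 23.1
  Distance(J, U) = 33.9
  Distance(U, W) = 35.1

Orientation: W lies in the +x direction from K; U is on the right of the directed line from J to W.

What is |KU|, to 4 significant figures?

14.41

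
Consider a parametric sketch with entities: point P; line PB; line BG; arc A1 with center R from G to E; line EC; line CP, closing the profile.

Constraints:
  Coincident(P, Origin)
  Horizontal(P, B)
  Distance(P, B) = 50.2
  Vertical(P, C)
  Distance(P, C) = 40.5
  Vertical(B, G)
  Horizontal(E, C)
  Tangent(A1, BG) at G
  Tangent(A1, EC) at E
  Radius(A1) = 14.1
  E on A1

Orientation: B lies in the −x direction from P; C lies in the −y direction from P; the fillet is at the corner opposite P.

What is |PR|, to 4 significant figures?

44.72

PC is vertical with |PC| = 40.5 and C on the −y side, so C = (0.000, -40.50). The virtual corner opposite P is at (-50.20, -40.50). A1 meets BG tangentially, so RG is at right angles to BG and since A1 is tangent to EC there, RE ⟂ EC, with radius 14.1, so the center R sits 14.1 in from both sides at R = (-36.10, -26.40). Then |PR| = |R − P| = 44.72.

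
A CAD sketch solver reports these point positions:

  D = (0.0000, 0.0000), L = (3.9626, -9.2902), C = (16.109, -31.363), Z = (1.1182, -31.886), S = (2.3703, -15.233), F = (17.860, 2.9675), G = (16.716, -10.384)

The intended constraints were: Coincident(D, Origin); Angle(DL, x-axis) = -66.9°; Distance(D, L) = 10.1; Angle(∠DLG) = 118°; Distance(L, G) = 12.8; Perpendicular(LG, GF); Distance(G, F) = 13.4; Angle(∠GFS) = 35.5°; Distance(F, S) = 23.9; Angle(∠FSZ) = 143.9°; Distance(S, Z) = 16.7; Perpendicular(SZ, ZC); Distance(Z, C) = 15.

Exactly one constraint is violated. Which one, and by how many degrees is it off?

Perpendicular(SZ, ZC) — off by 6.30°.

D = (0.00, 0.00) ✓; DL at -66.90° ✓; |DL| = 10.10 ✓; ∠DLG = 118.0° ✓; |LG| = 12.80 ✓; ∠(LG, GF) = 90.00° ✓; |GF| = 13.40 ✓; ∠GFS = 35.50° ✓; |FS| = 23.90 ✓; ∠FSZ = 143.9° ✓; |SZ| = 16.70 ✓; ∠(SZ, ZC) = 96.30° ✗; |ZC| = 15.00 ✓.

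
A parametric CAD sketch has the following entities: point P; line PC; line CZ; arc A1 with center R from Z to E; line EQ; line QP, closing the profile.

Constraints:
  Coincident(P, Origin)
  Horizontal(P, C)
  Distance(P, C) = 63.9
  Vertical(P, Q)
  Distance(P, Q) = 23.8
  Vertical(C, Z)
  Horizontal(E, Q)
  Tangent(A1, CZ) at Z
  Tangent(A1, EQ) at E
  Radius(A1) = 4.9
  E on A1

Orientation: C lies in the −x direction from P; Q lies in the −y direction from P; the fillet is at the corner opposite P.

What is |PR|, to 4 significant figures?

61.95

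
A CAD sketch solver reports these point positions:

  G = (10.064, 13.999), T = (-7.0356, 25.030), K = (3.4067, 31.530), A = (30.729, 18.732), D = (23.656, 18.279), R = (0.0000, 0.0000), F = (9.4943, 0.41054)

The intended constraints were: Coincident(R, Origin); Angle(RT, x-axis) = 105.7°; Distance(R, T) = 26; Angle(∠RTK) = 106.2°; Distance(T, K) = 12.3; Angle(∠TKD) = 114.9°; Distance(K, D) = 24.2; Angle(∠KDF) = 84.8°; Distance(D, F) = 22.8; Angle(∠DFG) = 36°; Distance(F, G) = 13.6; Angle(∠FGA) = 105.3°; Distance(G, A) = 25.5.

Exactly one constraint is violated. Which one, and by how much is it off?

Distance(G, A) = 25.5 — off by 4.30.

R = (0.00, 0.00) ✓; RT at 105.7° ✓; |RT| = 26.00 ✓; ∠RTK = 106.2° ✓; |TK| = 12.30 ✓; ∠TKD = 114.9° ✓; |KD| = 24.20 ✓; ∠KDF = 84.80° ✓; |DF| = 22.80 ✓; ∠DFG = 36.00° ✓; |FG| = 13.60 ✓; ∠FGA = 105.3° ✓; |GA| = 21.20 ✗.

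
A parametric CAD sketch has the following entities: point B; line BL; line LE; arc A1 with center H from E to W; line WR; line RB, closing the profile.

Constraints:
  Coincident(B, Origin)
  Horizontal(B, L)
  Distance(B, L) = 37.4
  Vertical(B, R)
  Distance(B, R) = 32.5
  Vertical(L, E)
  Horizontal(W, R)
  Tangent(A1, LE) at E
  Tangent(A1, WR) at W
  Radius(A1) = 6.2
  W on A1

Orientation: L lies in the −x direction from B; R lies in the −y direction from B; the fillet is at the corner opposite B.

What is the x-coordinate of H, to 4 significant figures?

-31.20

B is at the origin; B and L share the same y with |BL| = 37.4 and L on the −x side, so L = (-37.40, 0.000). B and R share the same x with |BR| = 32.5 and R on the −y side, so R = (0.000, -32.50). The virtual corner opposite B is at (-37.40, -32.50). Since A1 is tangent to LE there, HE ⟂ LE and A1 meets WR tangentially, so HW is at right angles to WR, with radius 6.2, so the center H sits 6.2 in from both sides at H = (-31.20, -26.30). So H.x = -31.20.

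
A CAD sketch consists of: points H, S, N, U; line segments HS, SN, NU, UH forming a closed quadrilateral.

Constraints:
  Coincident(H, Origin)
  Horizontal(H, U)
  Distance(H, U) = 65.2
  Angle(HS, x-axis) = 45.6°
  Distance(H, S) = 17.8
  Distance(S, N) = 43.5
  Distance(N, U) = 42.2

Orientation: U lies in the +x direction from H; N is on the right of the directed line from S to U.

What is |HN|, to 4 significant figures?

41.35

Checks: |SN| = 43.50 ✓; |NU| = 42.20 ✓.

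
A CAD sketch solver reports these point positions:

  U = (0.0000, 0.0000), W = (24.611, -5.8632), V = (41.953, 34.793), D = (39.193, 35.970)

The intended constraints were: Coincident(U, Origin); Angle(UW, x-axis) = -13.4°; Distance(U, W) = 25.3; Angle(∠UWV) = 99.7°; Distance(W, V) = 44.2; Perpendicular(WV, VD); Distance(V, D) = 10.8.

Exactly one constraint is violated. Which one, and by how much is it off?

Distance(V, D) = 10.8 — off by 7.80.

U = (0.00, 0.00) ✓; UW at -13.40° ✓; |UW| = 25.30 ✓; ∠UWV = 99.70° ✓; |WV| = 44.20 ✓; ∠(WV, VD) = 90.00° ✓; |VD| = 3.000 ✗.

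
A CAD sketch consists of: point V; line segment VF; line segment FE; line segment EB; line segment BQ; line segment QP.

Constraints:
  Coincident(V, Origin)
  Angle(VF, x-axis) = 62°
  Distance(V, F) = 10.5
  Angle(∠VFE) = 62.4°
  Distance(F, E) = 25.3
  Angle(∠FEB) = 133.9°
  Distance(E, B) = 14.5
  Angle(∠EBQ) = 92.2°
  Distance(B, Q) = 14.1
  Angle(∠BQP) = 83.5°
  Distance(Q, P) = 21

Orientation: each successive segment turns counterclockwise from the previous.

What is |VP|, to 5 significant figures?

8.8022

V is at the origin; VF runs at 62.0° with length 10.5, so F = (4.9295, 9.2709). ∠VFE = 62.4° gives FE at 179.60° from the x-axis; with |FE| = 25.3, E = (-20.370, 9.4476). ∠FEB = 133.9° gives EB at -134.30° from the x-axis; with |EB| = 14.5, B = (-30.497, -0.92997). ∠EBQ = 92.2° gives BQ at -46.500° from the x-axis; with |BQ| = 14.1, Q = (-20.791, -11.158). ∠BQP = 83.5° gives QP at 50.000° from the x-axis; with |QP| = 21.0, P = (-7.2926, 4.9292). Then |VP| = |P − V| = 8.8022.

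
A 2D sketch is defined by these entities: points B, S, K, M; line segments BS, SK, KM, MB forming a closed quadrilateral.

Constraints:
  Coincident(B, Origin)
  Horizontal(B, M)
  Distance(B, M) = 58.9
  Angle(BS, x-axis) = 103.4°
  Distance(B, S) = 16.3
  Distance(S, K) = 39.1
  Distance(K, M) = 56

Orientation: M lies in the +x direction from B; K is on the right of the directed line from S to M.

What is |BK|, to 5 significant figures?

22.838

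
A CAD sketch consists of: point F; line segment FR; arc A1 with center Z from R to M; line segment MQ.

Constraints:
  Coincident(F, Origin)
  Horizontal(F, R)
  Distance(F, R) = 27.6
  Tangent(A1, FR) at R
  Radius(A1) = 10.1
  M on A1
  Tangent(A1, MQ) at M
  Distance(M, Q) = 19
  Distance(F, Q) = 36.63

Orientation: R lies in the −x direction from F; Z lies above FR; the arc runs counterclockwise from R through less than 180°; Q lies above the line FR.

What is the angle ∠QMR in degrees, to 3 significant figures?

131°

F is at the origin; FR is horizontal with |FR| = 27.6 and R on the −x side, so R = (-27.6, 0.00). Since A1 is tangent to FR there, ZR ⟂ FR, so Z = R + (0, 10.1) = (-27.6, 10.1). Since ZM ⟂ MQ (tangency), |ZQ| = √(10.1² + 19.0²) = 21.5 regardless of where M sits on A1. So Q lies on both circle(F, 36.63) and circle(Z, 21.5); the above-FR intersection is Q = (-20.4, 30.4). M is the foot of the tangent from Q: M = (-17.6, 11.6).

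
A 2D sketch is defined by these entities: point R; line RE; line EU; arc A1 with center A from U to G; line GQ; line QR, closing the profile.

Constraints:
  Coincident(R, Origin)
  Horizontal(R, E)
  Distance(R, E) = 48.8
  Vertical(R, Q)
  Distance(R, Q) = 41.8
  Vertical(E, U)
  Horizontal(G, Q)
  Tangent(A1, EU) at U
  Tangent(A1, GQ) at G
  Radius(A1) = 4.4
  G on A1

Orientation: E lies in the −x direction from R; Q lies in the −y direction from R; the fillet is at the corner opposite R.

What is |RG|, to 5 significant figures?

60.980

R is at the origin; R and E share the same y with |RE| = 48.8 and E on the −x side, so E = (-48.800, 0.0000). R and Q share the same x with |RQ| = 41.8 and Q on the −y side, so Q = (0.0000, -41.800). The virtual corner opposite R is at (-48.800, -41.800). Since A1 is tangent to EU there, AU ⟂ EU and tangency of A1 to GQ means the radius AG is perpendicular to GQ, with radius 4.4, so the center A sits 4.4 in from both sides at A = (-44.400, -37.400). That places the tangent points at U = (-48.800, -37.400) on EU and G = (-44.400, -41.800) on GQ. Then |RG| = |G − R| = 60.980.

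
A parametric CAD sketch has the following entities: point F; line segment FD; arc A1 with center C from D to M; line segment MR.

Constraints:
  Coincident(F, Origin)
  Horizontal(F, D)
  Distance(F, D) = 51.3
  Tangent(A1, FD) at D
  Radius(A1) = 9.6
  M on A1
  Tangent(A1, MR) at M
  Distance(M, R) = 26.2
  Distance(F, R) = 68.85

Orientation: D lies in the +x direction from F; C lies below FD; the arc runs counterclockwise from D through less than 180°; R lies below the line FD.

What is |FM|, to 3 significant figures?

45.9

Checks: |CD| = 9.600 ✓; |CM| = 9.600 ✓; ∠(CM, MR) = 90.00° ✓; |MR| = 26.20 ✓; |FR| = 68.85 ✓.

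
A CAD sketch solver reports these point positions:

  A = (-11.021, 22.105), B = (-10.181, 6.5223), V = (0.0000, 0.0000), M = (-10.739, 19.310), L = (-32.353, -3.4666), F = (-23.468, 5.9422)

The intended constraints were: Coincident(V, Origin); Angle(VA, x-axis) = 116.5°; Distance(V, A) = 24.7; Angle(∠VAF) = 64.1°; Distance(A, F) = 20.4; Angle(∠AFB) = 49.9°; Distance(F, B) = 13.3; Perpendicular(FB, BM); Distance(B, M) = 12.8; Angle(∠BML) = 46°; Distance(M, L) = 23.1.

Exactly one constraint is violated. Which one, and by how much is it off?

Distance(M, L) = 23.1 — off by 8.30.

V = (0.00, 0.00) ✓; VA at 116.5° ✓; |VA| = 24.70 ✓; ∠VAF = 64.10° ✓; |AF| = 20.40 ✓; ∠AFB = 49.90° ✓; |FB| = 13.30 ✓; ∠(FB, BM) = 90.00° ✓; |BM| = 12.80 ✓; ∠BML = 46.00° ✓; |ML| = 31.40 ✗.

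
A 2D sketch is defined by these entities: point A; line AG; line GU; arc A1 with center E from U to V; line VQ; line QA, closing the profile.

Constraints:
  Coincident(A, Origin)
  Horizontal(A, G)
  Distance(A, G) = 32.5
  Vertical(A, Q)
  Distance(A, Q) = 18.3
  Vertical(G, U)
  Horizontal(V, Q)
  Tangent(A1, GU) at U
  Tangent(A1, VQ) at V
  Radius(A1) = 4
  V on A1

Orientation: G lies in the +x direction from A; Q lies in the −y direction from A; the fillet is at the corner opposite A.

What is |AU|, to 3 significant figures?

35.5

A is at the origin; AG is horizontal with |AG| = 32.5 and G on the +x side, so G = (32.5, 0.00). AQ is vertical with |AQ| = 18.3 and Q on the −y side, so Q = (0.00, -18.3). The virtual corner opposite A is at (32.5, -18.3). A1 meets GU tangentially, so EU is at right angles to GU and tangency of A1 to VQ means the radius EV is perpendicular to VQ, with radius 4.0, so the center E sits 4.0 in from both sides at E = (28.5, -14.3). That places the tangent points at U = (32.5, -14.3) on GU and V = (28.5, -18.3) on VQ. Then |AU| = |U − A| = 35.5.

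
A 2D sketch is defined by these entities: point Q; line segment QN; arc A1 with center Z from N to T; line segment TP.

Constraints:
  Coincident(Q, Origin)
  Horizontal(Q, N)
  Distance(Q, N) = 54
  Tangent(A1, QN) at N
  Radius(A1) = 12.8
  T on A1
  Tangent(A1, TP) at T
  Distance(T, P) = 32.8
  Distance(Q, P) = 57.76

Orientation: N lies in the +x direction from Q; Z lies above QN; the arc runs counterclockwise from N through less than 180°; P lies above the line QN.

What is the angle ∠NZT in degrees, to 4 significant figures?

139.2°

Checks: ∠(ZN, NQ) = 90.00° ✓; |ZT| = 12.80 ✓; ∠(ZT, TP) = 90.00° ✓; |TP| = 32.80 ✓; |QP| = 57.76 ✓.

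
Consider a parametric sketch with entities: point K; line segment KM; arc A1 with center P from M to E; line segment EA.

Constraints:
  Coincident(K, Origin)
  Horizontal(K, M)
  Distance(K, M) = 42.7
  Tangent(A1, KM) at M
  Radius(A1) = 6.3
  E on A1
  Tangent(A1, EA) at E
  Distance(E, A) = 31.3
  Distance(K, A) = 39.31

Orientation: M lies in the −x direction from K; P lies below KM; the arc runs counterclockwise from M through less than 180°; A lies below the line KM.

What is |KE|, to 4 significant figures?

48.13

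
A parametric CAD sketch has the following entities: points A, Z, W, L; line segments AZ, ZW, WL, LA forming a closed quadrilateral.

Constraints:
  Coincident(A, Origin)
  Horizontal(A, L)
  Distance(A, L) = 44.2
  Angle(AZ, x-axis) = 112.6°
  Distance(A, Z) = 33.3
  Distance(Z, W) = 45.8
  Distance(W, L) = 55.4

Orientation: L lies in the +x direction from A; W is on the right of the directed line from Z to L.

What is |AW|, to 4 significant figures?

17.50

A is at the origin; AL is horizontal with |AL| = 44.2 and L in +x, so L = (44.2, 0). AZ runs at 112.6° with |AZ| = 33.3, so Z = (-12.80, 30.74). W is determined by |ZW| = 45.8 and |WL| = 55.4 together: it lies at the intersection of circle(Z, 45.8) and circle(L, 55.4). With |ZL| = 64.76, the foot of the radical line on ZL is 24.88 from Z and the perpendicular offset is √(45.8² − 24.88²) = 38.45. Taking the right-of-ZL solution: W = (-9.155, -14.91).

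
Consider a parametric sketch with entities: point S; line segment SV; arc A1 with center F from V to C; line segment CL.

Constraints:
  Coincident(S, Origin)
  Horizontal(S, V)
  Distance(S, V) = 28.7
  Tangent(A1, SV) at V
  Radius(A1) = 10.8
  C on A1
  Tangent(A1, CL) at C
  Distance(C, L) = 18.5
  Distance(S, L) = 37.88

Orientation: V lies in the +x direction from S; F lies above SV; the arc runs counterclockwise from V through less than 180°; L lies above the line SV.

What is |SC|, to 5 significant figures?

40.470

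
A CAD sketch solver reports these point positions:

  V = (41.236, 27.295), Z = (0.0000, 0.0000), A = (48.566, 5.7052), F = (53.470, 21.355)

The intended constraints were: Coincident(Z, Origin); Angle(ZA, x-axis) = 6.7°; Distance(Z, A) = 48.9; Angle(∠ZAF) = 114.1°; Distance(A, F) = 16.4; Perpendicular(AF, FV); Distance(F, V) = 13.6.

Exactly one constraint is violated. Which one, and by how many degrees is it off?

Perpendicular(AF, FV) — off by 8.50°.

Z = (0.00, 0.00) ✓; ZA at 6.700° ✓; |ZA| = 48.90 ✓; ∠ZAF = 114.1° ✓; |AF| = 16.40 ✓; ∠(AF, FV) = 81.50° ✗; |FV| = 13.60 ✓.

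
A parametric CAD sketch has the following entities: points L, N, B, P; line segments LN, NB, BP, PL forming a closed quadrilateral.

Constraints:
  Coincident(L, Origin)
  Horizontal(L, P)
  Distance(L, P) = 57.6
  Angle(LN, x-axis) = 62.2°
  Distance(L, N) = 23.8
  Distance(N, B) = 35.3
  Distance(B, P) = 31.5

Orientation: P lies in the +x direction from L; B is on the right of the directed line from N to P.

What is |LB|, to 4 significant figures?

29.52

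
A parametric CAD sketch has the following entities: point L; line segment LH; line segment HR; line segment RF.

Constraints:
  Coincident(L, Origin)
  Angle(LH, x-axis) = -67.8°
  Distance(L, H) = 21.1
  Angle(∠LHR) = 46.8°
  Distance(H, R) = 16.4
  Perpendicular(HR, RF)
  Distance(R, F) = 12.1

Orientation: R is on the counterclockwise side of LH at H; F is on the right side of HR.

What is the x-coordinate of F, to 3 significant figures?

25.8

∠LHR = 46.8°, so HR runs at -67.8° + (180° − 46.8°) = 65.4° from the x-axis; with |HR| = 16.4, R = H + 16.4·(cos 65.4°, sin 65.4°) = (14.8, -4.62). HR ⟂ RF; with |RF| = 12.1 on the right of HR, F = R + 12.1·(0.909, -0.416) = (25.8, -9.66). So F.x = 25.8.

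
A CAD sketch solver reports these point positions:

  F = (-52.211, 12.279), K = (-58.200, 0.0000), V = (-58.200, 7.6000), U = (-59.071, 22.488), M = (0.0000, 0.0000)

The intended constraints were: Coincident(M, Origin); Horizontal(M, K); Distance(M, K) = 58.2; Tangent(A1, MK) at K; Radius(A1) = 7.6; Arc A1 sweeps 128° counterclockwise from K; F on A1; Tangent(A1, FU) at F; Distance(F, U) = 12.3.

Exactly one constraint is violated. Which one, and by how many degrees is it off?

Tangent(A1, FU) at F — off by 4.10°.

M = (0.00, 0.00) ✓; M.y = 0.00, K.y = 0.00 ✓; |MK| = 58.20 ✓; ∠(VK, KM) = 90.00° ✓; |VK| = 7.600 ✓; bearing(V→F) − bearing(V→K) = 128.0° ✓; |VF| = 7.600 ✓; ∠(VF, FU) = 94.10° ✗; |FU| = 12.30 ✓.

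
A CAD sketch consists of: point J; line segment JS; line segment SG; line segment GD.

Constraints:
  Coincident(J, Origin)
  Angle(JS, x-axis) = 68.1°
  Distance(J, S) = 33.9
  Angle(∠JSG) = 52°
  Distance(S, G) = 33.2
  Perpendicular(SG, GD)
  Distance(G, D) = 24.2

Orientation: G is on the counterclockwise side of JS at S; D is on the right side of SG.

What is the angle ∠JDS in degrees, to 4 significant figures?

40.30°

∠JSG = 52.0°, so SG runs at 68.1° + (180° − 52.0°) = 196.1° from the x-axis; with |SG| = 33.2, G = S + 33.2·(cos 196.1°, sin 196.1°) = (-19.25, 22.25). SG is perpendicular to GD; with |GD| = 24.2 on the right of SG, D = G + 24.2·(-0.2773, 0.9608) = (-25.96, 45.50). Then cos ∠JDS = DJ·DS / (|DJ||DS|), giving 40.30°.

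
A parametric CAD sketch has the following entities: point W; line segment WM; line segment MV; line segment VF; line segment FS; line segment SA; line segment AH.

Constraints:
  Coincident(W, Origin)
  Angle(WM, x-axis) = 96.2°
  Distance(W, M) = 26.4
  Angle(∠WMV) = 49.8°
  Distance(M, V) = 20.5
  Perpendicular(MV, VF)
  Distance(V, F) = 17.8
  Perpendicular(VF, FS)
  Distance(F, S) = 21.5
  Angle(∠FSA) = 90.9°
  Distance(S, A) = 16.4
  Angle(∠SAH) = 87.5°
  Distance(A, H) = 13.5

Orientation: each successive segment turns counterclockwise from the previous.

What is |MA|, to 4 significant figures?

1.883

VF is perpendicular to FS, so FS runs at 46.40°; with |FS| = 21.5, S = (10.73, 14.69). ∠FSA = 90.9° gives SA at 135.5° from the x-axis; with |SA| = 16.4, A = (-0.9686, 26.19). Then |MA| = |A − M| = 1.883.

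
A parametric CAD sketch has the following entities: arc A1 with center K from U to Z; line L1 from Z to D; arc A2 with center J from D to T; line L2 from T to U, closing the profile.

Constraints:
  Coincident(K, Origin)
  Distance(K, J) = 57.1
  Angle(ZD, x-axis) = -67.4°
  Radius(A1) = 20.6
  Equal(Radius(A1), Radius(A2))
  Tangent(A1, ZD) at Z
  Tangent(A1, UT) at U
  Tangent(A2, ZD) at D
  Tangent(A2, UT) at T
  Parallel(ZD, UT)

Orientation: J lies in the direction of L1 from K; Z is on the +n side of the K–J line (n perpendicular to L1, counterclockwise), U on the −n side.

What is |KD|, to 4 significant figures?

60.70

Tangency of A1 to both parallel lines with radius 20.6 puts Z and U at K ± 20.6·n: Z = (19.02, 7.916), U = (-19.02, -7.916). Equal radii place D and T the same way about J: D = J + 20.6·n = (40.96, -44.80), T = J − 20.6·n = (2.925, -60.63). Then |KD| = |D − K| = 60.70.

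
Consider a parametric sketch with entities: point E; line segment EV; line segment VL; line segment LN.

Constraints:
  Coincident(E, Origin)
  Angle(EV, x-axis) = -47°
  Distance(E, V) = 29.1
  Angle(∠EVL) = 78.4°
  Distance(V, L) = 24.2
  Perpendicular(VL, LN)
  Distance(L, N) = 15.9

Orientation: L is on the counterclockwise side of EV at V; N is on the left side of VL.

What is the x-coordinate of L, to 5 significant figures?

33.865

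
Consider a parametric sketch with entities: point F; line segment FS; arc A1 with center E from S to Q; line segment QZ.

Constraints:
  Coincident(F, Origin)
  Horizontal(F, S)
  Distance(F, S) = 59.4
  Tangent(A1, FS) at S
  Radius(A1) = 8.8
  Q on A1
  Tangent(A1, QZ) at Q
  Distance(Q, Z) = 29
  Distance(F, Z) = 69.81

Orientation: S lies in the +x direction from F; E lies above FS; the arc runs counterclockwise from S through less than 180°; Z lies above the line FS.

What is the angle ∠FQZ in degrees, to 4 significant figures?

80.07°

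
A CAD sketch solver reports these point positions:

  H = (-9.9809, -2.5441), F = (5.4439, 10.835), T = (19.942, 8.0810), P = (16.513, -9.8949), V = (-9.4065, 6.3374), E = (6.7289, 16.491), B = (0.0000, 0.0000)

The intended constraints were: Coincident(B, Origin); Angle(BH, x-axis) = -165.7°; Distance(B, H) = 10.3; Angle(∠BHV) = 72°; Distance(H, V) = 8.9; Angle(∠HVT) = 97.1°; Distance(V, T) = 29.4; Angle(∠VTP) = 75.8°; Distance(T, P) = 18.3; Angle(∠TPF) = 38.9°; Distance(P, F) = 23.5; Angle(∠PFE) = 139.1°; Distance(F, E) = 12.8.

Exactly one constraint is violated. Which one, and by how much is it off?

Distance(F, E) = 12.8 — off by 7.00.

B = (0.00, 0.00) ✓; BH at -165.7° ✓; |BH| = 10.30 ✓; ∠BHV = 72.00° ✓; |HV| = 8.900 ✓; ∠HVT = 97.10° ✓; |VT| = 29.40 ✓; ∠VTP = 75.80° ✓; |TP| = 18.30 ✓; ∠TPF = 38.90° ✓; |PF| = 23.50 ✓; ∠PFE = 139.1° ✓; |FE| = 5.800 ✗.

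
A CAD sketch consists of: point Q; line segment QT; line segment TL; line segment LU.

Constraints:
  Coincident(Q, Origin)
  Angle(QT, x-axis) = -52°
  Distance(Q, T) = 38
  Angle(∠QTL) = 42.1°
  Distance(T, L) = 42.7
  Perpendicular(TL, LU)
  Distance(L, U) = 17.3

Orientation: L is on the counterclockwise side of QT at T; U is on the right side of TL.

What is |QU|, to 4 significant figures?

45.17

Q is at the origin; QT runs at -52.0° with length 38.0, so T = 38.0·(cos -52.0°, sin -52.0°) = (23.40, -29.94). ∠QTL = 42.1°, so TL runs at -52.0° + (180° − 42.1°) = 85.90° from the x-axis; with |TL| = 42.7, L = T + 42.7·(cos 85.90°, sin 85.90°) = (26.45, 12.65). TL is perpendicular to LU; with |LU| = 17.3 on the right of TL, U = L + 17.3·(0.9974, -0.07150) = (43.70, 11.41). Then |QU| = |U − Q| = 45.17.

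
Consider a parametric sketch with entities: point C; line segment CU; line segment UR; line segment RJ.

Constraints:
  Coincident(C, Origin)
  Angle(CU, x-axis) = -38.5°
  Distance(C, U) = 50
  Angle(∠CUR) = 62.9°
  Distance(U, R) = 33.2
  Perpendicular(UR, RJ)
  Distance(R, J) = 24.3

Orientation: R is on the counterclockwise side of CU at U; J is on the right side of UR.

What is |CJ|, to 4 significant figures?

69.60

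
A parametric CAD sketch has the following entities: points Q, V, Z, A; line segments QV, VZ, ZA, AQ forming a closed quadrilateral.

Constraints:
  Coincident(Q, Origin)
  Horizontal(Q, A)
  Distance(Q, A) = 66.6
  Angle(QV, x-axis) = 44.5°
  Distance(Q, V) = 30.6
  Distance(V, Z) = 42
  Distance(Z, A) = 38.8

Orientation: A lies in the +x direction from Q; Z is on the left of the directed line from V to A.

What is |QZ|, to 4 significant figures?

71.43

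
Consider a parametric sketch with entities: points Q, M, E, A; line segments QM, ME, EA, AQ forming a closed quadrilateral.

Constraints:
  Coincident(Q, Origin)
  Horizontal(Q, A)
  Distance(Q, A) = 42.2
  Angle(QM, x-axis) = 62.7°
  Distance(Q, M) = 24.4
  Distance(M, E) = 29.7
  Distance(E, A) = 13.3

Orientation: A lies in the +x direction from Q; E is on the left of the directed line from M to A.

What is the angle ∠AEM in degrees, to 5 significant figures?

118.15°

Q is at the origin; QA is horizontal with |QA| = 42.2 and A in +x, so A = (42.2, 0). QM runs at 62.7° with |QM| = 24.4, so M = (11.191, 21.682). E is determined by |ME| = 29.7 and |EA| = 13.3 together: it lies at the intersection of circle(M, 29.7) and circle(A, 13.3). With |MA| = 37.837, the foot of the radical line on MA is 28.238 from M and the perpendicular offset is √(29.7² − 28.238²) = 9.2049. Taking the left-of-MA solution: E = (39.607, 13.045).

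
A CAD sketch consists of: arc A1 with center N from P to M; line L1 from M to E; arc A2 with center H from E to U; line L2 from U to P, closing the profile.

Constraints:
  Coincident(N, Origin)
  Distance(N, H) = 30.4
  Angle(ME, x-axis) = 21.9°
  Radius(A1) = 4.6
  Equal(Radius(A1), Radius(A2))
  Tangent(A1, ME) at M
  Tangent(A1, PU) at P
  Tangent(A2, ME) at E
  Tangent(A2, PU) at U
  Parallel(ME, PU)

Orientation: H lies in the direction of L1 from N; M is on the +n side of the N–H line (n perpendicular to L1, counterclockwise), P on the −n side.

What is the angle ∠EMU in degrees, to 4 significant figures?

16.84°

Tangency of A1 to both parallel lines with radius 4.6 puts M and P at N ± 4.6·n: M = (-1.716, 4.268), P = (1.716, -4.268). Equal radii place E and U the same way about H: E = H + 4.6·n = (26.49, 15.61), U = H − 4.6·n = (29.92, 7.071). Then cos ∠EMU = ME·MU / (|ME||MU|), giving 16.84°.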